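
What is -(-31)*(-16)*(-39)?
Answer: 19344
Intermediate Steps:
-(-31)*(-16)*(-39) = -31*16*(-39) = -496*(-39) = 19344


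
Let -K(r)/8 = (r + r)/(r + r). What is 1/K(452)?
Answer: -⅛ ≈ -0.12500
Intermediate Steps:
K(r) = -8 (K(r) = -8*(r + r)/(r + r) = -8*2*r/(2*r) = -8*2*r*1/(2*r) = -8*1 = -8)
1/K(452) = 1/(-8) = -⅛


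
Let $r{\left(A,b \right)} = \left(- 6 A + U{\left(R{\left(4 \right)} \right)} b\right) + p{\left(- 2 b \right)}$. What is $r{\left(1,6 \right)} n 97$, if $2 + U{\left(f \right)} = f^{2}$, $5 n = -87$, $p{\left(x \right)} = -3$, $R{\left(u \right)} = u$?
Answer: $-126585$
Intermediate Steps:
$n = - \frac{87}{5}$ ($n = \frac{1}{5} \left(-87\right) = - \frac{87}{5} \approx -17.4$)
$U{\left(f \right)} = -2 + f^{2}$
$r{\left(A,b \right)} = -3 - 6 A + 14 b$ ($r{\left(A,b \right)} = \left(- 6 A + \left(-2 + 4^{2}\right) b\right) - 3 = \left(- 6 A + \left(-2 + 16\right) b\right) - 3 = \left(- 6 A + 14 b\right) - 3 = -3 - 6 A + 14 b$)
$r{\left(1,6 \right)} n 97 = \left(-3 - 6 + 14 \cdot 6\right) \left(- \frac{87}{5}\right) 97 = \left(-3 - 6 + 84\right) \left(- \frac{87}{5}\right) 97 = 75 \left(- \frac{87}{5}\right) 97 = \left(-1305\right) 97 = -126585$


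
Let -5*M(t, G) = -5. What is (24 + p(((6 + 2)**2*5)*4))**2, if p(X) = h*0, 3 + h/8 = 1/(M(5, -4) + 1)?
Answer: 576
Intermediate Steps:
M(t, G) = 1 (M(t, G) = -1/5*(-5) = 1)
h = -20 (h = -24 + 8/(1 + 1) = -24 + 8/2 = -24 + 8*(1/2) = -24 + 4 = -20)
p(X) = 0 (p(X) = -20*0 = 0)
(24 + p(((6 + 2)**2*5)*4))**2 = (24 + 0)**2 = 24**2 = 576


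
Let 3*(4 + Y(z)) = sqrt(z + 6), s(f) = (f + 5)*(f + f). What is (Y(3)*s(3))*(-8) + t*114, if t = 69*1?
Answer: 9018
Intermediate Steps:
s(f) = 2*f*(5 + f) (s(f) = (5 + f)*(2*f) = 2*f*(5 + f))
Y(z) = -4 + sqrt(6 + z)/3 (Y(z) = -4 + sqrt(z + 6)/3 = -4 + sqrt(6 + z)/3)
t = 69
(Y(3)*s(3))*(-8) + t*114 = ((-4 + sqrt(6 + 3)/3)*(2*3*(5 + 3)))*(-8) + 69*114 = ((-4 + sqrt(9)/3)*(2*3*8))*(-8) + 7866 = ((-4 + (1/3)*3)*48)*(-8) + 7866 = ((-4 + 1)*48)*(-8) + 7866 = -3*48*(-8) + 7866 = -144*(-8) + 7866 = 1152 + 7866 = 9018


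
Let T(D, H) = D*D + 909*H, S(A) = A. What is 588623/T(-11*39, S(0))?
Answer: 588623/184041 ≈ 3.1983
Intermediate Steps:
T(D, H) = D**2 + 909*H
588623/T(-11*39, S(0)) = 588623/((-11*39)**2 + 909*0) = 588623/((-429)**2 + 0) = 588623/(184041 + 0) = 588623/184041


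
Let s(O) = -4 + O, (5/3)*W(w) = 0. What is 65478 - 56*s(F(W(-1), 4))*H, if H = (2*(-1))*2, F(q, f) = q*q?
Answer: 64582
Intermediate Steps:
W(w) = 0 (W(w) = (⅗)*0 = 0)
F(q, f) = q²
H = -4 (H = -2*2 = -4)
65478 - 56*s(F(W(-1), 4))*H = 65478 - 56*(-4 + 0²)*(-4) = 65478 - 56*(-4 + 0)*(-4) = 65478 - 56*(-4)*(-4) = 65478 - (-224)*(-4) = 65478 - 1*896 = 65478 - 896 = 64582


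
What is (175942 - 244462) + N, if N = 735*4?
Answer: -65580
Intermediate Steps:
N = 2940
(175942 - 244462) + N = (175942 - 244462) + 2940 = -68520 + 2940 = -65580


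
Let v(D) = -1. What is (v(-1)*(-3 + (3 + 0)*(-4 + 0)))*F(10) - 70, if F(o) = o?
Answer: 80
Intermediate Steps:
(v(-1)*(-3 + (3 + 0)*(-4 + 0)))*F(10) - 70 = -(-3 + (3 + 0)*(-4 + 0))*10 - 70 = -(-3 + 3*(-4))*10 - 70 = -(-3 - 12)*10 - 70 = -1*(-15)*10 - 70 = 15*10 - 70 = 150 - 70 = 80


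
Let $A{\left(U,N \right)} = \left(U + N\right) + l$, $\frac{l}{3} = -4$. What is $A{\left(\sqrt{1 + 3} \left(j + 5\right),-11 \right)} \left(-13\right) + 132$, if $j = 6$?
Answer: $145$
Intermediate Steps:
$l = -12$ ($l = 3 \left(-4\right) = -12$)
$A{\left(U,N \right)} = -12 + N + U$ ($A{\left(U,N \right)} = \left(U + N\right) - 12 = \left(N + U\right) - 12 = -12 + N + U$)
$A{\left(\sqrt{1 + 3} \left(j + 5\right),-11 \right)} \left(-13\right) + 132 = \left(-12 - 11 + \sqrt{1 + 3} \left(6 + 5\right)\right) \left(-13\right) + 132 = \left(-12 - 11 + \sqrt{4} \cdot 11\right) \left(-13\right) + 132 = \left(-12 - 11 + 2 \cdot 11\right) \left(-13\right) + 132 = \left(-12 - 11 + 22\right) \left(-13\right) + 132 = \left(-1\right) \left(-13\right) + 132 = 13 + 132 = 145$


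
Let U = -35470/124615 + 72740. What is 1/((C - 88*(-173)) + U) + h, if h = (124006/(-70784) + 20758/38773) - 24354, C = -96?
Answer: -5227910228119542784823/214652586896758080 ≈ -24355.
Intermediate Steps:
h = -4774506240121/196036288 (h = (124006*(-1/70784) + 20758*(1/38773)) - 24354 = (-62003/35392 + 20758/38773) - 24354 = -238482169/196036288 - 24354 = -4774506240121/196036288 ≈ -24355.)
U = 1812891926/24923 (U = -35470*1/124615 + 72740 = -7094/24923 + 72740 = 1812891926/24923 ≈ 72740.)
1/((C - 88*(-173)) + U) + h = 1/((-96 - 88*(-173)) + 1812891926/24923) - 4774506240121/196036288 = 1/((-96 + 15224) + 1812891926/24923) - 4774506240121/196036288 = 1/(15128 + 1812891926/24923) - 4774506240121/196036288 = 1/(2189927070/24923) - 4774506240121/196036288 = 24923/2189927070 - 4774506240121/196036288 = -5227910228119542784823/214652586896758080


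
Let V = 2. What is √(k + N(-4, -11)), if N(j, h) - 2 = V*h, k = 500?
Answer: 4*√30 ≈ 21.909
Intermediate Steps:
N(j, h) = 2 + 2*h
√(k + N(-4, -11)) = √(500 + (2 + 2*(-11))) = √(500 + (2 - 22)) = √(500 - 20) = √480 = 4*√30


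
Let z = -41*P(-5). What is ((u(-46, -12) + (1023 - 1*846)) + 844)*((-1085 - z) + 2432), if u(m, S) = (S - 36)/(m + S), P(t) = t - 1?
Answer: 32625933/29 ≈ 1.1250e+6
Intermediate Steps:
P(t) = -1 + t
u(m, S) = (-36 + S)/(S + m)
z = 246 (z = -41*(-1 - 5) = -41*(-6) = 246)
((u(-46, -12) + (1023 - 1*846)) + 844)*((-1085 - z) + 2432) = (((-36 - 12)/(-12 - 46) + (1023 - 1*846)) + 844)*((-1085 - 1*246) + 2432) = ((-48/(-58) + (1023 - 846)) + 844)*((-1085 - 246) + 2432) = ((-1/58*(-48) + 177) + 844)*(-1331 + 2432) = ((24/29 + 177) + 844)*1101 = (5157/29 + 844)*1101 = (29633/29)*1101 = 32625933/29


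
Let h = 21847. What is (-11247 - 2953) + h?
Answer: 7647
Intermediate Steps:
(-11247 - 2953) + h = (-11247 - 2953) + 21847 = -14200 + 21847 = 7647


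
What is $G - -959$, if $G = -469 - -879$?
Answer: $1369$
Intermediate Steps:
$G = 410$ ($G = -469 + 879 = 410$)
$G - -959 = 410 - -959 = 410 + \left(-229 + 1188\right) = 410 + 959 = 1369$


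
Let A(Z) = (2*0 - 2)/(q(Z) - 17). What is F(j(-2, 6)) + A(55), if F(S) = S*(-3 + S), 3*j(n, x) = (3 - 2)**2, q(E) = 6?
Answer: -70/99 ≈ -0.70707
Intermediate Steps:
j(n, x) = 1/3 (j(n, x) = (3 - 2)**2/3 = (1/3)*1**2 = (1/3)*1 = 1/3)
A(Z) = 2/11 (A(Z) = (2*0 - 2)/(6 - 17) = (0 - 2)/(-11) = -2*(-1/11) = 2/11)
F(j(-2, 6)) + A(55) = (-3 + 1/3)/3 + 2/11 = (1/3)*(-8/3) + 2/11 = -8/9 + 2/11 = -70/99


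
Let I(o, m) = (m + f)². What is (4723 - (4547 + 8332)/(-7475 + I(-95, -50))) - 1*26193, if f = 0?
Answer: -106800371/4975 ≈ -21467.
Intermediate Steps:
I(o, m) = m² (I(o, m) = (m + 0)² = m²)
(4723 - (4547 + 8332)/(-7475 + I(-95, -50))) - 1*26193 = (4723 - (4547 + 8332)/(-7475 + (-50)²)) - 1*26193 = (4723 - 12879/(-7475 + 2500)) - 26193 = (4723 - 12879/(-4975)) - 26193 = (4723 - 12879*(-1)/4975) - 26193 = (4723 - 1*(-12879/4975)) - 26193 = (4723 + 12879/4975) - 26193 = 23509804/4975 - 26193 = -106800371/4975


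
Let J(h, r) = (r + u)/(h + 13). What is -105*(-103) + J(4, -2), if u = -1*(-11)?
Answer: 183864/17 ≈ 10816.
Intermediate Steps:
u = 11
J(h, r) = (11 + r)/(13 + h) (J(h, r) = (r + 11)/(h + 13) = (11 + r)/(13 + h))
-105*(-103) + J(4, -2) = -105*(-103) + (11 - 2)/(13 + 4) = 10815 + 9/17 = 183864/17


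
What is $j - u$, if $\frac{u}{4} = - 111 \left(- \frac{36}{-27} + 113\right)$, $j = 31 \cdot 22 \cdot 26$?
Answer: $68496$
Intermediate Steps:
$j = 17732$ ($j = 682 \cdot 26 = 17732$)
$u = -50764$ ($u = 4 \left(- 111 \left(- \frac{36}{-27} + 113\right)\right) = 4 \left(- 111 \left(\left(-36\right) \left(- \frac{1}{27}\right) + 113\right)\right) = 4 \left(- 111 \left(\frac{4}{3} + 113\right)\right) = 4 \left(\left(-111\right) \frac{343}{3}\right) = 4 \left(-12691\right) = -50764$)
$j - u = 17732 - -50764 = 17732 + 50764 = 68496$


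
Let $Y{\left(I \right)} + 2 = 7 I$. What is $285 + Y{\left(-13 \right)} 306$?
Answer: $-28173$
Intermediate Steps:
$Y{\left(I \right)} = -2 + 7 I$
$285 + Y{\left(-13 \right)} 306 = 285 + \left(-2 + 7 \left(-13\right)\right) 306 = 285 + \left(-2 - 91\right) 306 = 285 - 28458 = -28173$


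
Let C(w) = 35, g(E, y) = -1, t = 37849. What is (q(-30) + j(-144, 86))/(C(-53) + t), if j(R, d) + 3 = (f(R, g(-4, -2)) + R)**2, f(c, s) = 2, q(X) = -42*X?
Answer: 21421/37884 ≈ 0.56544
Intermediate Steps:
j(R, d) = -3 + (2 + R)**2
(q(-30) + j(-144, 86))/(C(-53) + t) = (-42*(-30) + (-3 + (2 - 144)**2))/(35 + 37849) = (1260 + (-3 + (-142)**2))/37884 = (1260 + (-3 + 20164))*(1/37884) = (1260 + 20161)*(1/37884) = 21421*(1/37884) = 21421/37884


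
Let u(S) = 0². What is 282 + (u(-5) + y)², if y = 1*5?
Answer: 307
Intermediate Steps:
u(S) = 0
y = 5
282 + (u(-5) + y)² = 282 + (0 + 5)² = 282 + 5² = 282 + 25 = 307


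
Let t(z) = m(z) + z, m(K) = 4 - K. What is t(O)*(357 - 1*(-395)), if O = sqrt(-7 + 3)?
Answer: 3008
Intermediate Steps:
O = 2*I (O = sqrt(-4) = 2*I ≈ 2.0*I)
t(z) = 4 (t(z) = (4 - z) + z = 4)
t(O)*(357 - 1*(-395)) = 4*(357 - 1*(-395)) = 4*(357 + 395) = 4*752 = 3008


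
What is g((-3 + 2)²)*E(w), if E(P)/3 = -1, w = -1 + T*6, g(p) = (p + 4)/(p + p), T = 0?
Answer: -15/2 ≈ -7.5000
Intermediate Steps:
g(p) = (4 + p)/(2*p) (g(p) = (4 + p)/((2*p)) = (4 + p)*(1/(2*p)) = (4 + p)/(2*p))
w = -1 (w = -1 + 0*6 = -1 + 0 = -1)
E(P) = -3 (E(P) = 3*(-1) = -3)
g((-3 + 2)²)*E(w) = ((4 + (-3 + 2)²)/(2*((-3 + 2)²)))*(-3) = ((4 + (-1)²)/(2*((-1)²)))*(-3) = ((½)*(4 + 1)/1)*(-3) = ((½)*1*5)*(-3) = (5/2)*(-3) = -15/2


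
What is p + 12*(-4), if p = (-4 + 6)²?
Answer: -44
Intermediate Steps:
p = 4 (p = 2² = 4)
p + 12*(-4) = 4 + 12*(-4) = 4 - 48 = -44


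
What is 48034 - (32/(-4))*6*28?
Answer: 49378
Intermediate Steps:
48034 - (32/(-4))*6*28 = 48034 - (32*(-¼))*6*28 = 48034 - (-8*6)*28 = 48034 - (-48)*28 = 48034 - 1*(-1344) = 48034 + 1344 = 49378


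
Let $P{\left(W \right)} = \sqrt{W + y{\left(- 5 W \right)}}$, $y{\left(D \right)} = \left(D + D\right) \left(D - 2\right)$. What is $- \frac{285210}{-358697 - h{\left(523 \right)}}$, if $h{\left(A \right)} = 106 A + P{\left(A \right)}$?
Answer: $\frac{59057721675}{85747055396} - \frac{142605 \sqrt{13687433}}{85747055396} \approx 0.68259$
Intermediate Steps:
$y{\left(D \right)} = 2 D \left(-2 + D\right)$
$P{\left(W \right)} = \sqrt{W - 10 W \left(-2 - 5 W\right)}$ ($P{\left(W \right)} = \sqrt{W + 2 \left(- 5 W\right) \left(-2 - 5 W\right)} = \sqrt{W - 10 W \left(-2 - 5 W\right)}$)
$h{\left(A \right)} = \sqrt{A \left(21 + 50 A\right)} + 106 A$ ($h{\left(A \right)} = 106 A + \sqrt{A \left(21 + 50 A\right)} = \sqrt{A \left(21 + 50 A\right)} + 106 A$)
$- \frac{285210}{-358697 - h{\left(523 \right)}} = - \frac{285210}{-358697 - \left(\sqrt{523 \left(21 + 50 \cdot 523\right)} + 106 \cdot 523\right)} = - \frac{285210}{-358697 - \left(\sqrt{523 \left(21 + 26150\right)} + 55438\right)} = - \frac{285210}{-358697 - \left(\sqrt{523 \cdot 26171} + 55438\right)} = - \frac{285210}{-358697 - \left(\sqrt{13687433} + 55438\right)} = - \frac{285210}{-358697 - \left(55438 + \sqrt{13687433}\right)} = - \frac{285210}{-414135 - \sqrt{13687433}}$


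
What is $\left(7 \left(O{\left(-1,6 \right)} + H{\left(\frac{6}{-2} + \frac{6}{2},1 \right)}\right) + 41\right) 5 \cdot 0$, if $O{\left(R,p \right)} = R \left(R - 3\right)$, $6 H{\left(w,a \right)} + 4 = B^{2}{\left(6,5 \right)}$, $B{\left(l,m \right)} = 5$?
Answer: $0$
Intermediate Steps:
$H{\left(w,a \right)} = \frac{7}{2}$ ($H{\left(w,a \right)} = - \frac{2}{3} + \frac{5^{2}}{6} = - \frac{2}{3} + \frac{1}{6} \cdot 25 = - \frac{2}{3} + \frac{25}{6} = \frac{7}{2}$)
$O{\left(R,p \right)} = R \left(-3 + R\right)$
$\left(7 \left(O{\left(-1,6 \right)} + H{\left(\frac{6}{-2} + \frac{6}{2},1 \right)}\right) + 41\right) 5 \cdot 0 = \left(7 \left(- (-3 - 1) + \frac{7}{2}\right) + 41\right) 5 \cdot 0 = \left(7 \left(\left(-1\right) \left(-4\right) + \frac{7}{2}\right) + 41\right) 0 = \left(7 \left(4 + \frac{7}{2}\right) + 41\right) 0 = \left(7 \cdot \frac{15}{2} + 41\right) 0 = \left(\frac{105}{2} + 41\right) 0 = \frac{187}{2} \cdot 0 = 0$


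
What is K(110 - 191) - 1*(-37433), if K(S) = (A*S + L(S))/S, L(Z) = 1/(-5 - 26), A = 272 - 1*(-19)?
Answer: 94724965/2511 ≈ 37724.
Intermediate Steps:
A = 291 (A = 272 + 19 = 291)
L(Z) = -1/31 (L(Z) = 1/(-31) = -1/31)
K(S) = (-1/31 + 291*S)/S (K(S) = (291*S - 1/31)/S = (-1/31 + 291*S)/S)
K(110 - 191) - 1*(-37433) = (291 - 1/(31*(110 - 191))) - 1*(-37433) = (291 - 1/31/(-81)) + 37433 = (291 - 1/31*(-1/81)) + 37433 = (291 + 1/2511) + 37433 = 730702/2511 + 37433 = 94724965/2511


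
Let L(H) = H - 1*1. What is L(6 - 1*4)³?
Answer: 1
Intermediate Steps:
L(H) = -1 + H (L(H) = H - 1 = -1 + H)
L(6 - 1*4)³ = (-1 + (6 - 1*4))³ = (-1 + (6 - 4))³ = (-1 + 2)³ = 1³ = 1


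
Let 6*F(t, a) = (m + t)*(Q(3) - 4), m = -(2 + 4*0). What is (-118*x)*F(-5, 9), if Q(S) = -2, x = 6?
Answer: -4956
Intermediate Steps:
m = -2 (m = -(2 + 0) = -1*2 = -2)
F(t, a) = 2 - t (F(t, a) = ((-2 + t)*(-2 - 4))/6 = ((-2 + t)*(-6))/6 = (12 - 6*t)/6 = 2 - t)
(-118*x)*F(-5, 9) = (-118*6)*(2 - 1*(-5)) = -708*(2 + 5) = -708*7 = -4956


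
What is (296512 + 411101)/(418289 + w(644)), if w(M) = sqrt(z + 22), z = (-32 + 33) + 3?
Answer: 295986734157/174965687495 - 707613*sqrt(26)/174965687495 ≈ 1.6917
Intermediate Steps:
z = 4 (z = 1 + 3 = 4)
w(M) = sqrt(26) (w(M) = sqrt(4 + 22) = sqrt(26))
(296512 + 411101)/(418289 + w(644)) = (296512 + 411101)/(418289 + sqrt(26)) = 707613/(418289 + sqrt(26))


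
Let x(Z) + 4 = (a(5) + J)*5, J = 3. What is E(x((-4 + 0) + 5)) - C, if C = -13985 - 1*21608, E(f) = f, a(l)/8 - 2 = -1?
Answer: 35644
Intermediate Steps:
a(l) = 8 (a(l) = 16 + 8*(-1) = 16 - 8 = 8)
x(Z) = 51 (x(Z) = -4 + (8 + 3)*5 = -4 + 11*5 = -4 + 55 = 51)
C = -35593 (C = -13985 - 21608 = -35593)
E(x((-4 + 0) + 5)) - C = 51 - 1*(-35593) = 51 + 35593 = 35644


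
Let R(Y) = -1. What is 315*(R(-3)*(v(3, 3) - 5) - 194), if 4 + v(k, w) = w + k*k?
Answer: -62055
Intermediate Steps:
v(k, w) = -4 + w + k² (v(k, w) = -4 + (w + k*k) = -4 + (w + k²) = -4 + w + k²)
315*(R(-3)*(v(3, 3) - 5) - 194) = 315*(-((-4 + 3 + 3²) - 5) - 194) = 315*(-((-4 + 3 + 9) - 5) - 194) = 315*(-(8 - 5) - 194) = 315*(-1*3 - 194) = 315*(-3 - 194) = 315*(-197) = -62055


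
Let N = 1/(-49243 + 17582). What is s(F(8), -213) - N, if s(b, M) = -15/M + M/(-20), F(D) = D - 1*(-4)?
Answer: 481976823/44958620 ≈ 10.720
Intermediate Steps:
F(D) = 4 + D (F(D) = D + 4 = 4 + D)
s(b, M) = -15/M - M/20 (s(b, M) = -15/M + M*(-1/20) = -15/M - M/20)
N = -1/31661 (N = 1/(-31661) = -1/31661 ≈ -3.1585e-5)
s(F(8), -213) - N = (-15/(-213) - 1/20*(-213)) - 1*(-1/31661) = (-15*(-1/213) + 213/20) + 1/31661 = (5/71 + 213/20) + 1/31661 = 15223/1420 + 1/31661 = 481976823/44958620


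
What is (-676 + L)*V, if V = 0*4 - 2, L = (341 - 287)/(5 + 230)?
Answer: 317612/235 ≈ 1351.5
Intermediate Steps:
L = 54/235 ≈ 0.22979
V = -2 (V = 0 - 2 = -2)
(-676 + L)*V = (-676 + 54/235)*(-2) = -158806/235*(-2) = 317612/235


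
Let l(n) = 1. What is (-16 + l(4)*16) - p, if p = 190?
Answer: -190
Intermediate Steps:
(-16 + l(4)*16) - p = (-16 + 1*16) - 1*190 = (-16 + 16) - 190 = 0 - 190 = -190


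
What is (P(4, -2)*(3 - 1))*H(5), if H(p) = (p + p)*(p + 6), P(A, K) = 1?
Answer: 220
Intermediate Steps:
H(p) = 2*p*(6 + p) (H(p) = (2*p)*(6 + p) = 2*p*(6 + p))
(P(4, -2)*(3 - 1))*H(5) = (1*(3 - 1))*(2*5*(6 + 5)) = (1*2)*(2*5*11) = 2*110 = 220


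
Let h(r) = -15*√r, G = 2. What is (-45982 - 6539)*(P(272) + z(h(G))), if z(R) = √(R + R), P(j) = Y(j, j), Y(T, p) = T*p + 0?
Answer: -3885713664 - 52521*I*2^(¾)*√15 ≈ -3.8857e+9 - 3.421e+5*I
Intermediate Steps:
Y(T, p) = T*p
P(j) = j² (P(j) = j*j = j²)
z(R) = √2*√R (z(R) = √(2*R) = √2*√R)
(-45982 - 6539)*(P(272) + z(h(G))) = (-45982 - 6539)*(272² + √2*√(-15*√2)) = -52521*(73984 + √2*(I*2^(¼)*√15)) = -52521*(73984 + I*2^(¾)*√15) = -3885713664 - 52521*I*2^(¾)*√15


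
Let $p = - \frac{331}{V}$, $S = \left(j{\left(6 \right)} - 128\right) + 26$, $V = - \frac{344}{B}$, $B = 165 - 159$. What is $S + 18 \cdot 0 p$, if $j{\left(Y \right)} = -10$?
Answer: $-112$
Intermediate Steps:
$B = 6$ ($B = 165 - 159 = 6$)
$V = - \frac{172}{3}$ ($V = - \frac{344}{6} = \left(-344\right) \frac{1}{6} = - \frac{172}{3} \approx -57.333$)
$S = -112$ ($S = \left(-10 - 128\right) + 26 = -138 + 26 = -112$)
$p = \frac{993}{172}$ ($p = - \frac{331}{- \frac{172}{3}} = \left(-331\right) \left(- \frac{3}{172}\right) = \frac{993}{172} \approx 5.7733$)
$S + 18 \cdot 0 p = -112 + 18 \cdot 0 \cdot \frac{993}{172} = -112 + 0 \cdot \frac{993}{172} = -112 + 0 = -112$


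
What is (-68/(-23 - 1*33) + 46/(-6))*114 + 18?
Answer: -5023/7 ≈ -717.57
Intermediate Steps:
(-68/(-23 - 1*33) + 46/(-6))*114 + 18 = (-68/(-23 - 33) + 46*(-⅙))*114 + 18 = (-68/(-56) - 23/3)*114 + 18 = (-68*(-1/56) - 23/3)*114 + 18 = (17/14 - 23/3)*114 + 18 = -271/42*114 + 18 = -5149/7 + 18 = -5023/7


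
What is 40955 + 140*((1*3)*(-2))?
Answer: 40115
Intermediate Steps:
40955 + 140*((1*3)*(-2)) = 40955 + 140*(3*(-2)) = 40955 + 140*(-6) = 40955 - 840 = 40115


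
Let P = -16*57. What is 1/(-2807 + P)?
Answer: -1/3719 ≈ -0.00026889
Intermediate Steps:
P = -912
1/(-2807 + P) = 1/(-2807 - 912) = 1/(-3719) = -1/3719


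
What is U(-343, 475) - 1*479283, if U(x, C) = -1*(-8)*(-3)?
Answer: -479307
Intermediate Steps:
U(x, C) = -24 (U(x, C) = 8*(-3) = -24)
U(-343, 475) - 1*479283 = -24 - 1*479283 = -24 - 479283 = -479307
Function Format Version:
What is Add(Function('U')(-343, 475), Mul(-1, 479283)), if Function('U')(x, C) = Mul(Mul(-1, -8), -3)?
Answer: -479307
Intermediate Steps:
Function('U')(x, C) = -24 (Function('U')(x, C) = Mul(8, -3) = -24)
Add(Function('U')(-343, 475), Mul(-1, 479283)) = Add(-24, Mul(-1, 479283)) = Add(-24, -479283) = -479307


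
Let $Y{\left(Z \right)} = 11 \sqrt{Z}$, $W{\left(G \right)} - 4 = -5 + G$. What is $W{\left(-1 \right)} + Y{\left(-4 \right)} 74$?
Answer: $-2 + 1628 i \approx -2.0 + 1628.0 i$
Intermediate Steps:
$W{\left(G \right)} = -1 + G$ ($W{\left(G \right)} = 4 + \left(-5 + G\right) = -1 + G$)
$W{\left(-1 \right)} + Y{\left(-4 \right)} 74 = \left(-1 - 1\right) + 11 \sqrt{-4} \cdot 74 = -2 + 11 \cdot 2 i 74 = -2 + 22 i 74 = -2 + 1628 i$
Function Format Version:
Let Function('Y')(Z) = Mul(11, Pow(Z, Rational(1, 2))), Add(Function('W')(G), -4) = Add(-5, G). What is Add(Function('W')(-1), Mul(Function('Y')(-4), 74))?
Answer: Add(-2, Mul(1628, I)) ≈ Add(-2.0000, Mul(1628.0, I))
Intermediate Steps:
Function('W')(G) = Add(-1, G) (Function('W')(G) = Add(4, Add(-5, G)) = Add(-1, G))
Add(Function('W')(-1), Mul(Function('Y')(-4), 74)) = Add(Add(-1, -1), Mul(Mul(11, Pow(-4, Rational(1, 2))), 74)) = Add(-2, Mul(Mul(11, Mul(2, I)), 74)) = Add(-2, Mul(Mul(22, I), 74)) = Add(-2, Mul(1628, I))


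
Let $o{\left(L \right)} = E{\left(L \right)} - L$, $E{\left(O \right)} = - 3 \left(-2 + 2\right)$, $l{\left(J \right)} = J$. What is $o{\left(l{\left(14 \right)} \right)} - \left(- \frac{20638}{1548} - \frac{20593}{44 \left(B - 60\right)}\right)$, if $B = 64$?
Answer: $\frac{7923995}{68112} \approx 116.34$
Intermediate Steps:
$E{\left(O \right)} = 0$ ($E{\left(O \right)} = \left(-3\right) 0 = 0$)
$o{\left(L \right)} = - L$ ($o{\left(L \right)} = 0 - L = - L$)
$o{\left(l{\left(14 \right)} \right)} - \left(- \frac{20638}{1548} - \frac{20593}{44 \left(B - 60\right)}\right) = \left(-1\right) 14 - \left(- \frac{20638}{1548} - \frac{20593}{44 \left(64 - 60\right)}\right) = -14 - \left(\left(-20638\right) \frac{1}{1548} - \frac{20593}{44 \cdot 4}\right) = -14 - \left(- \frac{10319}{774} - \frac{20593}{176}\right) = -14 - - \frac{8877563}{68112} = -14 + \frac{8877563}{68112} = \frac{7923995}{68112}$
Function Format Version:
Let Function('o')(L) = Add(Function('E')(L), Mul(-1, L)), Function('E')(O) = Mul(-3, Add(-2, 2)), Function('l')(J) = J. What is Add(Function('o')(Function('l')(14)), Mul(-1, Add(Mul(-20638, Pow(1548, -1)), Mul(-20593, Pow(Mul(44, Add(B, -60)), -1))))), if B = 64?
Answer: Rational(7923995, 68112) ≈ 116.34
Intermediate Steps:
Function('E')(O) = 0 (Function('E')(O) = Mul(-3, 0) = 0)
Function('o')(L) = Mul(-1, L) (Function('o')(L) = Add(0, Mul(-1, L)) = Mul(-1, L))
Add(Function('o')(Function('l')(14)), Mul(-1, Add(Mul(-20638, Pow(1548, -1)), Mul(-20593, Pow(Mul(44, Add(B, -60)), -1))))) = Add(Mul(-1, 14), Mul(-1, Add(Mul(-20638, Pow(1548, -1)), Mul(-20593, Pow(Mul(44, Add(64, -60)), -1))))) = Add(-14, Mul(-1, Add(Mul(-20638, Rational(1, 1548)), Mul(-20593, Pow(Mul(44, 4), -1))))) = Add(-14, Mul(-1, Add(Rational(-10319, 774), Mul(-20593, Pow(176, -1))))) = Add(-14, Mul(-1, Add(Rational(-10319, 774), Mul(-20593, Rational(1, 176))))) = Add(-14, Mul(-1, Add(Rational(-10319, 774), Rational(-20593, 176)))) = Add(-14, Mul(-1, Rational(-8877563, 68112))) = Add(-14, Rational(8877563, 68112)) = Rational(7923995, 68112)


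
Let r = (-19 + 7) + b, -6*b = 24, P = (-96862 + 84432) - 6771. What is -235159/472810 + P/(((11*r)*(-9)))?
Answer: -4725458333/374465520 ≈ -12.619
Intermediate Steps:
P = -19201 (P = -12430 - 6771 = -19201)
b = -4 (b = -⅙*24 = -4)
r = -16 (r = (-19 + 7) - 4 = -12 - 4 = -16)
-235159/472810 + P/(((11*r)*(-9))) = -235159/472810 - 19201/((11*(-16))*(-9)) = -235159*1/472810 - 19201/((-176*(-9))) = -235159/472810 - 19201/1584 = -4725458333/374465520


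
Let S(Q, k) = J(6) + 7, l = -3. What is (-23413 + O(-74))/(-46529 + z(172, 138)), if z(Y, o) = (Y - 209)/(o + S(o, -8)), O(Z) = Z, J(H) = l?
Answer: 1111718/2202385 ≈ 0.50478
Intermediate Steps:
J(H) = -3
S(Q, k) = 4 (S(Q, k) = -3 + 7 = 4)
z(Y, o) = (-209 + Y)/(4 + o) (z(Y, o) = (Y - 209)/(o + 4) = (-209 + Y)/(4 + o))
(-23413 + O(-74))/(-46529 + z(172, 138)) = (-23413 - 74)/(-46529 + (-209 + 172)/(4 + 138)) = -23487/(-46529 - 37/142) = -23487/(-6607155/142) = -23487*(-142/6607155) = 1111718/2202385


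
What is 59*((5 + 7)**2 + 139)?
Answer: 16697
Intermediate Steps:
59*((5 + 7)**2 + 139) = 59*(12**2 + 139) = 59*(144 + 139) = 59*283 = 16697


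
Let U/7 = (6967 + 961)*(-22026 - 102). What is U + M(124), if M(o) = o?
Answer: -1228015364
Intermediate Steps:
U = -1228015488 (U = 7*((6967 + 961)*(-22026 - 102)) = 7*(7928*(-22128)) = 7*(-175430784) = -1228015488)
U + M(124) = -1228015488 + 124 = -1228015364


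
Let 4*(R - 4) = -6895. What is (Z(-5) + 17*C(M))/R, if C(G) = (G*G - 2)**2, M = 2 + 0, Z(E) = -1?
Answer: -268/6879 ≈ -0.038959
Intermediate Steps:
M = 2
R = -6879/4 (R = 4 + (1/4)*(-6895) = 4 - 6895/4 = -6879/4 ≈ -1719.8)
C(G) = (-2 + G**2)**2 (C(G) = (G**2 - 2)**2 = (-2 + G**2)**2)
(Z(-5) + 17*C(M))/R = (-1 + 17*(-2 + 2**2)**2)/(-6879/4) = (-1 + 17*(-2 + 4)**2)*(-4/6879) = (-1 + 17*2**2)*(-4/6879) = (-1 + 17*4)*(-4/6879) = (-1 + 68)*(-4/6879) = 67*(-4/6879) = -268/6879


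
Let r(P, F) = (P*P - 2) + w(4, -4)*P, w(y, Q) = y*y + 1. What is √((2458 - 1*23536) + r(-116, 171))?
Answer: 2*I*√2399 ≈ 97.959*I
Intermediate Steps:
w(y, Q) = 1 + y² (w(y, Q) = y² + 1 = 1 + y²)
r(P, F) = -2 + P² + 17*P (r(P, F) = (P*P - 2) + (1 + 4²)*P = (P² - 2) + (1 + 16)*P = (-2 + P²) + 17*P = -2 + P² + 17*P)
√((2458 - 1*23536) + r(-116, 171)) = √((2458 - 1*23536) + (-2 + (-116)² + 17*(-116))) = √((2458 - 23536) + (-2 + 13456 - 1972)) = √(-21078 + 11482) = √(-9596) = 2*I*√2399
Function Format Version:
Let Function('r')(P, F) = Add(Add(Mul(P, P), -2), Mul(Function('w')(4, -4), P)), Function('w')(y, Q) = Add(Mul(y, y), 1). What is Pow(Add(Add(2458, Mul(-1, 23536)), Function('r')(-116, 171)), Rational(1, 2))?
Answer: Mul(2, I, Pow(2399, Rational(1, 2))) ≈ Mul(97.959, I)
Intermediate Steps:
Function('w')(y, Q) = Add(1, Pow(y, 2)) (Function('w')(y, Q) = Add(Pow(y, 2), 1) = Add(1, Pow(y, 2)))
Function('r')(P, F) = Add(-2, Pow(P, 2), Mul(17, P)) (Function('r')(P, F) = Add(Add(Mul(P, P), -2), Mul(Add(1, Pow(4, 2)), P)) = Add(Add(Pow(P, 2), -2), Mul(Add(1, 16), P)) = Add(Add(-2, Pow(P, 2)), Mul(17, P)) = Add(-2, Pow(P, 2), Mul(17, P)))
Pow(Add(Add(2458, Mul(-1, 23536)), Function('r')(-116, 171)), Rational(1, 2)) = Pow(Add(Add(2458, Mul(-1, 23536)), Add(-2, Pow(-116, 2), Mul(17, -116))), Rational(1, 2)) = Pow(Add(Add(2458, -23536), Add(-2, 13456, -1972)), Rational(1, 2)) = Pow(Add(-21078, 11482), Rational(1, 2)) = Pow(-9596, Rational(1, 2)) = Mul(2, I, Pow(2399, Rational(1, 2)))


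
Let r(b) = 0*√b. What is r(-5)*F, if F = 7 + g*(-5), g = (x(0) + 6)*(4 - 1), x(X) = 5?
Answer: 0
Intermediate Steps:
r(b) = 0
g = 33 (g = (5 + 6)*(4 - 1) = 11*3 = 33)
F = -158 (F = 7 + 33*(-5) = 7 - 165 = -158)
r(-5)*F = 0*(-158) = 0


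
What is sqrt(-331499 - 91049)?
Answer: 2*I*sqrt(105637) ≈ 650.04*I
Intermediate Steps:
sqrt(-331499 - 91049) = sqrt(-422548) = 2*I*sqrt(105637)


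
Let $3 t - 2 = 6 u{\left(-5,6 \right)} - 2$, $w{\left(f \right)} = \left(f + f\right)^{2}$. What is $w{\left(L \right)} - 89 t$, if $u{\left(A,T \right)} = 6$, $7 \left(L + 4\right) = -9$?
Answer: $- \frac{46856}{49} \approx -956.25$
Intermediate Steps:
$L = - \frac{37}{7}$ ($L = -4 + \frac{1}{7} \left(-9\right) = -4 - \frac{9}{7} = - \frac{37}{7} \approx -5.2857$)
$w{\left(f \right)} = 4 f^{2}$ ($w{\left(f \right)} = \left(2 f\right)^{2} = 4 f^{2}$)
$t = 12$ ($t = \frac{2}{3} + \frac{6 \cdot 6 - 2}{3} = \frac{2}{3} + \frac{36 - 2}{3} = \frac{2}{3} + \frac{1}{3} \cdot 34 = \frac{2}{3} + \frac{34}{3} = 12$)
$w{\left(L \right)} - 89 t = 4 \left(- \frac{37}{7}\right)^{2} - 1068 = 4 \cdot \frac{1369}{49} - 1068 = \frac{5476}{49} - 1068 = - \frac{46856}{49}$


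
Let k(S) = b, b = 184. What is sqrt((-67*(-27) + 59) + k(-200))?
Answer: 6*sqrt(57) ≈ 45.299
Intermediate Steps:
k(S) = 184
sqrt((-67*(-27) + 59) + k(-200)) = sqrt((-67*(-27) + 59) + 184) = sqrt((1809 + 59) + 184) = sqrt(1868 + 184) = sqrt(2052) = 6*sqrt(57)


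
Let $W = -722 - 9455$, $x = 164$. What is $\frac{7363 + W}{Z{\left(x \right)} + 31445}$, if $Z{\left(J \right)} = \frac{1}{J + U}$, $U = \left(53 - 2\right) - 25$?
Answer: $- \frac{178220}{1991517} \approx -0.08949$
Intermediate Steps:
$U = 26$ ($U = 51 - 25 = 26$)
$W = -10177$ ($W = -722 - 9455 = -10177$)
$Z{\left(J \right)} = \frac{1}{26 + J}$ ($Z{\left(J \right)} = \frac{1}{J + 26} = \frac{1}{26 + J}$)
$\frac{7363 + W}{Z{\left(x \right)} + 31445} = \frac{7363 - 10177}{\frac{1}{26 + 164} + 31445} = - \frac{2814}{\frac{1}{190} + 31445} = - \frac{2814}{\frac{5974551}{190}} = \left(-2814\right) \frac{190}{5974551} = - \frac{178220}{1991517}$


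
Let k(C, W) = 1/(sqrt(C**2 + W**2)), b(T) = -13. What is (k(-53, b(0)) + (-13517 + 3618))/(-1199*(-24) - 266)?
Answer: -9899/28510 + sqrt(2978)/84902780 ≈ -0.34721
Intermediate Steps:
k(C, W) = 1/sqrt(C**2 + W**2)
(k(-53, b(0)) + (-13517 + 3618))/(-1199*(-24) - 266) = (1/sqrt((-53)**2 + (-13)**2) + (-13517 + 3618))/(-1199*(-24) - 266) = (1/sqrt(2809 + 169) - 9899)/(28776 - 266) = (1/sqrt(2978) - 9899)/28510 = (sqrt(2978)/2978 - 9899)*(1/28510) = (-9899 + sqrt(2978)/2978)*(1/28510) = -9899/28510 + sqrt(2978)/84902780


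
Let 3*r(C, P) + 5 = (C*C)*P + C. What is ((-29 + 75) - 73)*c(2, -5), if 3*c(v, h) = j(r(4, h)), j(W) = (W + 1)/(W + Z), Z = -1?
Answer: -117/14 ≈ -8.3571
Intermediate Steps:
r(C, P) = -5/3 + C/3 + P*C**2/3 (r(C, P) = -5/3 + ((C*C)*P + C)/3 = -5/3 + (C**2*P + C)/3 = -5/3 + (P*C**2 + C)/3 = -5/3 + (C + P*C**2)/3 = -5/3 + (C/3 + P*C**2/3) = -5/3 + C/3 + P*C**2/3)
j(W) = (1 + W)/(-1 + W) (j(W) = (W + 1)/(W - 1) = (1 + W)/(-1 + W))
c(v, h) = (2/3 + 16*h/3)/(3*(-4/3 + 16*h/3)) (c(v, h) = ((1 + (-5/3 + (1/3)*4 + (1/3)*h*4**2))/(-1 + (-5/3 + (1/3)*4 + (1/3)*h*4**2)))/3 = ((1 + (-5/3 + 4/3 + (1/3)*h*16))/(-1 + (-5/3 + 4/3 + (1/3)*h*16)))/3 = ((1 + (-5/3 + 4/3 + 16*h/3))/(-1 + (-5/3 + 4/3 + 16*h/3)))/3 = ((1 + (-1/3 + 16*h/3))/(-1 + (-1/3 + 16*h/3)))/3 = ((2/3 + 16*h/3)/(-4/3 + 16*h/3))/3 = (2/3 + 16*h/3)/(3*(-4/3 + 16*h/3)))
((-29 + 75) - 73)*c(2, -5) = ((-29 + 75) - 73)*((1 + 8*(-5))/(6*(-1 + 4*(-5)))) = (46 - 73)*((1 - 40)/(6*(-1 - 20))) = -9*(-39)/(2*(-21)) = -9*(-1)*(-39)/(2*21) = -27*13/42 = -117/14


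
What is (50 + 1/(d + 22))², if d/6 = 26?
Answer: 79227801/31684 ≈ 2500.6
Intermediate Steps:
d = 156 (d = 6*26 = 156)
(50 + 1/(d + 22))² = (50 + 1/(156 + 22))² = (50 + 1/178)² = (8901/178)² = 79227801/31684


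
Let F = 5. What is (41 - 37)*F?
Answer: 20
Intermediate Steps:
(41 - 37)*F = (41 - 37)*5 = 4*5 = 20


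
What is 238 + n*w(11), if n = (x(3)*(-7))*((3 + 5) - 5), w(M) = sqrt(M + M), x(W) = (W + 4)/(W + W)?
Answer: 238 - 49*sqrt(22)/2 ≈ 123.08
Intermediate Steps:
x(W) = (4 + W)/(2*W) (x(W) = (4 + W)/((2*W)) = (4 + W)*(1/(2*W)) = (4 + W)/(2*W))
w(M) = sqrt(2)*sqrt(M) (w(M) = sqrt(2*M) = sqrt(2)*sqrt(M))
n = -49/2 (n = (((1/2)*(4 + 3)/3)*(-7))*((3 + 5) - 5) = (((1/2)*(1/3)*7)*(-7))*(8 - 5) = ((7/6)*(-7))*3 = -49/6*3 = -49/2 ≈ -24.500)
238 + n*w(11) = 238 - 49*sqrt(2)*sqrt(11)/2 = 238 - 49*sqrt(22)/2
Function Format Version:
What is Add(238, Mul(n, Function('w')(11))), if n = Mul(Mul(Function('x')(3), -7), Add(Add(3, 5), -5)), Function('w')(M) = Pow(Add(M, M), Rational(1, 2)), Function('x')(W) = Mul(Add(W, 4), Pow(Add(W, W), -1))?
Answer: Add(238, Mul(Rational(-49, 2), Pow(22, Rational(1, 2)))) ≈ 123.08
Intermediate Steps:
Function('x')(W) = Mul(Rational(1, 2), Pow(W, -1), Add(4, W)) (Function('x')(W) = Mul(Add(4, W), Pow(Mul(2, W), -1)) = Mul(Add(4, W), Mul(Rational(1, 2), Pow(W, -1))) = Mul(Rational(1, 2), Pow(W, -1), Add(4, W)))
Function('w')(M) = Mul(Pow(2, Rational(1, 2)), Pow(M, Rational(1, 2))) (Function('w')(M) = Pow(Mul(2, M), Rational(1, 2)) = Mul(Pow(2, Rational(1, 2)), Pow(M, Rational(1, 2))))
n = Rational(-49, 2) (n = Mul(Mul(Mul(Rational(1, 2), Pow(3, -1), Add(4, 3)), -7), Add(Add(3, 5), -5)) = Mul(Mul(Mul(Rational(1, 2), Rational(1, 3), 7), -7), Add(8, -5)) = Mul(Mul(Rational(7, 6), -7), 3) = Mul(Rational(-49, 6), 3) = Rational(-49, 2) ≈ -24.500)
Add(238, Mul(n, Function('w')(11))) = Add(238, Mul(Rational(-49, 2), Mul(Pow(2, Rational(1, 2)), Pow(11, Rational(1, 2))))) = Add(238, Mul(Rational(-49, 2), Pow(22, Rational(1, 2))))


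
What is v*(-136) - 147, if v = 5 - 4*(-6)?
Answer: -4091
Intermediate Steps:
v = 29 (v = 5 + 24 = 29)
v*(-136) - 147 = 29*(-136) - 147 = -3944 - 147 = -4091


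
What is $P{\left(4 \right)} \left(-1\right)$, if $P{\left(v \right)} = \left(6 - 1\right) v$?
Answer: $-20$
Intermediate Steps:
$P{\left(v \right)} = 5 v$
$P{\left(4 \right)} \left(-1\right) = 5 \cdot 4 \left(-1\right) = 20 \left(-1\right) = -20$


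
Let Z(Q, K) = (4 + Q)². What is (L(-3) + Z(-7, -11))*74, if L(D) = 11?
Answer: 1480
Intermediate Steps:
(L(-3) + Z(-7, -11))*74 = (11 + (4 - 7)²)*74 = (11 + (-3)²)*74 = (11 + 9)*74 = 20*74 = 1480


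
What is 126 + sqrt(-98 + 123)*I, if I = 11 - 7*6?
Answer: -29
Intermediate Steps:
I = -31 (I = 11 - 42 = -31)
126 + sqrt(-98 + 123)*I = 126 + sqrt(-98 + 123)*(-31) = 126 + sqrt(25)*(-31) = 126 + 5*(-31) = 126 - 155 = -29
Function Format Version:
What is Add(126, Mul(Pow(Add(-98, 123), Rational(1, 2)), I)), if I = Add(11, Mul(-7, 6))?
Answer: -29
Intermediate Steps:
I = -31 (I = Add(11, -42) = -31)
Add(126, Mul(Pow(Add(-98, 123), Rational(1, 2)), I)) = Add(126, Mul(Pow(Add(-98, 123), Rational(1, 2)), -31)) = Add(126, Mul(Pow(25, Rational(1, 2)), -31)) = Add(126, Mul(5, -31)) = Add(126, -155) = -29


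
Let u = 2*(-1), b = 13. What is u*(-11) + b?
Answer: 35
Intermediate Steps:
u = -2
u*(-11) + b = -2*(-11) + 13 = 22 + 13 = 35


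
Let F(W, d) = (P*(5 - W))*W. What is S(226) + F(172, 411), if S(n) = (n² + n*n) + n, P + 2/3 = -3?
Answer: 623098/3 ≈ 2.0770e+5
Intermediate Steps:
P = -11/3 (P = -⅔ - 3 = -11/3 ≈ -3.6667)
S(n) = n + 2*n² (S(n) = (n² + n²) + n = 2*n² + n = n + 2*n²)
F(W, d) = W*(-55/3 + 11*W/3) (F(W, d) = (-11*(5 - W)/3)*W = (-55/3 + 11*W/3)*W = W*(-55/3 + 11*W/3))
S(226) + F(172, 411) = 226*(1 + 2*226) + (11/3)*172*(-5 + 172) = 226*(1 + 452) + (11/3)*172*167 = 226*453 + 315964/3 = 102378 + 315964/3 = 623098/3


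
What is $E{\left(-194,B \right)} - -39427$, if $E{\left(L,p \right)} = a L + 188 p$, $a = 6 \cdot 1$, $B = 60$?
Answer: $49543$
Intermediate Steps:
$a = 6$
$E{\left(L,p \right)} = 6 L + 188 p$
$E{\left(-194,B \right)} - -39427 = \left(6 \left(-194\right) + 188 \cdot 60\right) - -39427 = \left(-1164 + 11280\right) + 39427 = 10116 + 39427 = 49543$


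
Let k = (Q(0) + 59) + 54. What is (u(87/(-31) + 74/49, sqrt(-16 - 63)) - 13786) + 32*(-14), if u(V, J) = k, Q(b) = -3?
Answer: -14124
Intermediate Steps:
k = 110 (k = (-3 + 59) + 54 = 56 + 54 = 110)
u(V, J) = 110
(u(87/(-31) + 74/49, sqrt(-16 - 63)) - 13786) + 32*(-14) = (110 - 13786) + 32*(-14) = -13676 - 448 = -14124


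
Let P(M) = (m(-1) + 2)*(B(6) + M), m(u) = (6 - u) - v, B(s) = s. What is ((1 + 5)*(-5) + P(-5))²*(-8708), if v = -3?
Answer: -2821392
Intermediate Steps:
m(u) = 9 - u (m(u) = (6 - u) - 1*(-3) = (6 - u) + 3 = 9 - u)
P(M) = 72 + 12*M (P(M) = ((9 - 1*(-1)) + 2)*(6 + M) = ((9 + 1) + 2)*(6 + M) = (10 + 2)*(6 + M) = 12*(6 + M) = 72 + 12*M)
((1 + 5)*(-5) + P(-5))²*(-8708) = ((1 + 5)*(-5) + (72 + 12*(-5)))²*(-8708) = (6*(-5) + (72 - 60))²*(-8708) = (-30 + 12)²*(-8708) = (-18)²*(-8708) = 324*(-8708) = -2821392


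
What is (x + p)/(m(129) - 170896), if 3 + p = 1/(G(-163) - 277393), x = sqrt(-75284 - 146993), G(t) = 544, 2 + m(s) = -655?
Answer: 830548/47494276497 - 11*I*sqrt(1837)/171553 ≈ 1.7487e-5 - 0.0027482*I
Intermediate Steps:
m(s) = -657 (m(s) = -2 - 655 = -657)
x = 11*I*sqrt(1837) (x = sqrt(-222277) = 11*I*sqrt(1837) ≈ 471.46*I)
p = -830548/276849 (p = -3 + 1/(544 - 277393) = -3 + 1/(-276849) = -3 - 1/276849 = -830548/276849 ≈ -3.0000)
(x + p)/(m(129) - 170896) = (11*I*sqrt(1837) - 830548/276849)/(-657 - 170896) = (-830548/276849 + 11*I*sqrt(1837))/(-171553) = (-830548/276849 + 11*I*sqrt(1837))*(-1/171553) = 830548/47494276497 - 11*I*sqrt(1837)/171553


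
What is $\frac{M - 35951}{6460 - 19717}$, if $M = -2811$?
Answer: $\frac{38762}{13257} \approx 2.9239$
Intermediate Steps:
$\frac{M - 35951}{6460 - 19717} = \frac{-2811 - 35951}{6460 - 19717} = - \frac{38762}{-13257} = \left(-38762\right) \left(- \frac{1}{13257}\right) = \frac{38762}{13257}$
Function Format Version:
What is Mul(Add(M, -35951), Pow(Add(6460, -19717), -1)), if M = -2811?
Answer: Rational(38762, 13257) ≈ 2.9239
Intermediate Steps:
Mul(Add(M, -35951), Pow(Add(6460, -19717), -1)) = Mul(Add(-2811, -35951), Pow(Add(6460, -19717), -1)) = Mul(-38762, Pow(-13257, -1)) = Mul(-38762, Rational(-1, 13257)) = Rational(38762, 13257)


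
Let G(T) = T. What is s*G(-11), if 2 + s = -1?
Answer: 33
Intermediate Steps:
s = -3 (s = -2 - 1 = -3)
s*G(-11) = -3*(-11) = 33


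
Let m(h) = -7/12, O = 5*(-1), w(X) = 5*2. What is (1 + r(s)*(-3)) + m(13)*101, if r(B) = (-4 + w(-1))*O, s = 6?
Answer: 385/12 ≈ 32.083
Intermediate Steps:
w(X) = 10
O = -5
m(h) = -7/12 (m(h) = -7*1/12 = -7/12)
r(B) = -30 (r(B) = (-4 + 10)*(-5) = 6*(-5) = -30)
(1 + r(s)*(-3)) + m(13)*101 = (1 - 30*(-3)) - 7/12*101 = (1 + 90) - 707/12 = 91 - 707/12 = 385/12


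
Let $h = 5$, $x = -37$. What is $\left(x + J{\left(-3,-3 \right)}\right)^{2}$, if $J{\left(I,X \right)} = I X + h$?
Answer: $529$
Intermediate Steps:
$J{\left(I,X \right)} = 5 + I X$ ($J{\left(I,X \right)} = I X + 5 = 5 + I X$)
$\left(x + J{\left(-3,-3 \right)}\right)^{2} = \left(-37 + \left(5 - -9\right)\right)^{2} = \left(-37 + \left(5 + 9\right)\right)^{2} = \left(-37 + 14\right)^{2} = \left(-23\right)^{2} = 529$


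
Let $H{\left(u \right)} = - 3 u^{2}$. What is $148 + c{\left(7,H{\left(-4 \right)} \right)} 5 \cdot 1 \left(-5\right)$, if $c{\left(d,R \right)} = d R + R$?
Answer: $9748$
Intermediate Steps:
$c{\left(d,R \right)} = R + R d$ ($c{\left(d,R \right)} = R d + R = R + R d$)
$148 + c{\left(7,H{\left(-4 \right)} \right)} 5 \cdot 1 \left(-5\right) = 148 + - 3 \left(-4\right)^{2} \left(1 + 7\right) 5 \cdot 1 \left(-5\right) = 148 + \left(-3\right) 16 \cdot 8 \cdot 5 \left(-5\right) = 148 + \left(-48\right) 8 \left(-25\right) = 148 - -9600 = 148 + 9600 = 9748$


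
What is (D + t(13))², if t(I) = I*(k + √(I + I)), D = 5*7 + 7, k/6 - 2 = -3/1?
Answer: 5690 - 936*√26 ≈ 917.32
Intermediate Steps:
k = -6 (k = 12 + 6*(-3/1) = 12 + 6*(-3*1) = 12 + 6*(-3) = 12 - 18 = -6)
D = 42 (D = 35 + 7 = 42)
t(I) = I*(-6 + √2*√I) (t(I) = I*(-6 + √(I + I)) = I*(-6 + √(2*I)) = I*(-6 + √2*√I))
(D + t(13))² = (42 + (-6*13 + √2*13^(3/2)))² = (42 + (-78 + √2*(13*√13)))² = (42 + (-78 + 13*√26))² = (-36 + 13*√26)²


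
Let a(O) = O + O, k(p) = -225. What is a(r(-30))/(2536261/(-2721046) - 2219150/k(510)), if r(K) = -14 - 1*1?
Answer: -734682420/241513542887 ≈ -0.0030420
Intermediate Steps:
r(K) = -15 (r(K) = -14 - 1 = -15)
a(O) = 2*O
a(r(-30))/(2536261/(-2721046) - 2219150/k(510)) = (2*(-15))/(2536261/(-2721046) - 2219150/(-225)) = -30/(2536261*(-1/2721046) - 2219150*(-1/225)) = -30/(-2536261/2721046 + 88766/9) = -30/241513542887/24489414 = -30*24489414/241513542887 = -734682420/241513542887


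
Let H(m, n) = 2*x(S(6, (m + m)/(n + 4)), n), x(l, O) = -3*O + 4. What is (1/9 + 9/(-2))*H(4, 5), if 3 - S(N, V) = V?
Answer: 869/9 ≈ 96.556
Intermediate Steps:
S(N, V) = 3 - V
x(l, O) = 4 - 3*O
H(m, n) = 8 - 6*n (H(m, n) = 2*(4 - 3*n) = 8 - 6*n)
(1/9 + 9/(-2))*H(4, 5) = (1/9 + 9/(-2))*(8 - 6*5) = (1*(⅑) + 9*(-½))*(8 - 30) = (⅑ - 9/2)*(-22) = -79/18*(-22) = 869/9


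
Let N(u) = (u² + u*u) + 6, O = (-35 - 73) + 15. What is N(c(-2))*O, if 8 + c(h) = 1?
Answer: -9672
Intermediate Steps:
c(h) = -7 (c(h) = -8 + 1 = -7)
O = -93 (O = -108 + 15 = -93)
N(u) = 6 + 2*u² (N(u) = (u² + u²) + 6 = 2*u² + 6 = 6 + 2*u²)
N(c(-2))*O = (6 + 2*(-7)²)*(-93) = (6 + 2*49)*(-93) = (6 + 98)*(-93) = 104*(-93) = -9672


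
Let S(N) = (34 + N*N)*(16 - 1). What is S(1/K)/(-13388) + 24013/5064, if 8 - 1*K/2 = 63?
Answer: 96468277811/20508541680 ≈ 4.7038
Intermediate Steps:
K = -110 (K = 16 - 2*63 = 16 - 126 = -110)
S(N) = 510 + 15*N**2 (S(N) = (34 + N**2)*15 = 510 + 15*N**2)
S(1/K)/(-13388) + 24013/5064 = (510 + 15*(1/(-110))**2)/(-13388) + 24013/5064 = (510 + 15*(-1/110)**2)*(-1/13388) + 24013*(1/5064) = (510 + 15*(1/12100))*(-1/13388) + 24013/5064 = (510 + 3/2420)*(-1/13388) + 24013/5064 = (1234203/2420)*(-1/13388) + 24013/5064 = -1234203/32398960 + 24013/5064 = 96468277811/20508541680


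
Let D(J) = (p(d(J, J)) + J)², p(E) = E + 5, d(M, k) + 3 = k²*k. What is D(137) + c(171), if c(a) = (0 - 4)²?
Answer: 6612571106080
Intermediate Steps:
c(a) = 16 (c(a) = (-4)² = 16)
d(M, k) = -3 + k³ (d(M, k) = -3 + k²*k = -3 + k³)
p(E) = 5 + E
D(J) = (2 + J + J³)² (D(J) = ((5 + (-3 + J³)) + J)² = ((2 + J³) + J)² = (2 + J + J³)²)
D(137) + c(171) = (2 + 137 + 137³)² + 16 = (2 + 137 + 2571353)² + 16 = 2571492² + 16 = 6612571106064 + 16 = 6612571106080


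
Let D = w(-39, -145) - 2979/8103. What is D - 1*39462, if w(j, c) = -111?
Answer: -106887666/2701 ≈ -39573.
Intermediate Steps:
D = -300804/2701 (D = -111 - 2979/8103 = -111 - 1*993/2701 = -111 - 993/2701 = -300804/2701 ≈ -111.37)
D - 1*39462 = -300804/2701 - 1*39462 = -300804/2701 - 39462 = -106887666/2701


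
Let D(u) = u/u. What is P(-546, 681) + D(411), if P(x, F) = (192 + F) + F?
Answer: 1555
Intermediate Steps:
P(x, F) = 192 + 2*F
D(u) = 1
P(-546, 681) + D(411) = (192 + 2*681) + 1 = (192 + 1362) + 1 = 1554 + 1 = 1555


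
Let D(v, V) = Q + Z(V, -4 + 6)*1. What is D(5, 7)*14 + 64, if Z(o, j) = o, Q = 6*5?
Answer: 582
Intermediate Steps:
Q = 30
D(v, V) = 30 + V (D(v, V) = 30 + V*1 = 30 + V)
D(5, 7)*14 + 64 = (30 + 7)*14 + 64 = 37*14 + 64 = 518 + 64 = 582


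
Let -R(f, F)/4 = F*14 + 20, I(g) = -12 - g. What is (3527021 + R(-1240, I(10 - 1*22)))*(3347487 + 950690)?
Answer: 15159416686557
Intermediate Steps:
R(f, F) = -80 - 56*F (R(f, F) = -4*(F*14 + 20) = -4*(14*F + 20) = -4*(20 + 14*F) = -80 - 56*F)
(3527021 + R(-1240, I(10 - 1*22)))*(3347487 + 950690) = (3527021 + (-80 - 56*(-12 - (10 - 1*22))))*(3347487 + 950690) = (3527021 + (-80 - 56*(-12 - (10 - 22))))*4298177 = (3527021 + (-80 - 56*(-12 - 1*(-12))))*4298177 = (3527021 + (-80 - 56*(-12 + 12)))*4298177 = (3527021 + (-80 - 56*0))*4298177 = (3527021 + (-80 + 0))*4298177 = (3527021 - 80)*4298177 = 3526941*4298177 = 15159416686557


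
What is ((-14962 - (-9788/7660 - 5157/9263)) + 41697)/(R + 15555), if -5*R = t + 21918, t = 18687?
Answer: 474275216291/131869086930 ≈ 3.5966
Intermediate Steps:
R = -8121 (R = -(18687 + 21918)/5 = -1/5*40605 = -8121)
((-14962 - (-9788/7660 - 5157/9263)) + 41697)/(R + 15555) = ((-14962 - (-9788/7660 - 5157/9263)) + 41697)/(-8121 + 15555) = ((-14962 - (-9788*1/7660 - 5157*1/9263)) + 41697)/7434 = ((-14962 - (-2447/1915 - 5157/9263)) + 41697)*(1/7434) = ((-14962 - 1*(-32542216/17738645)) + 41697)*(1/7434) = ((-14962 + 32542216/17738645) + 41697)*(1/7434) = (-265373064274/17738645 + 41697)*(1/7434) = (474275216291/17738645)*(1/7434) = 474275216291/131869086930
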